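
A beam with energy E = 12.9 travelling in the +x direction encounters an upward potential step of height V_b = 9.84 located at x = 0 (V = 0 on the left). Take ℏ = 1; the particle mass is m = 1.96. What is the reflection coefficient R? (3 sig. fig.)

The wavenumbers are k₁ = √(2mE)/ℏ = 7.111 on the left and k₂ = √(2m(E − V_b))/ℏ = 3.463 on the right.
Continuity of ψ and ψ′ at the step yields the reflection amplitude r = (k₁ − k₂)/(k₁ + k₂) = 0.3450; thus R = |r|² = 0.1190, T = 0.8810.

R = 0.119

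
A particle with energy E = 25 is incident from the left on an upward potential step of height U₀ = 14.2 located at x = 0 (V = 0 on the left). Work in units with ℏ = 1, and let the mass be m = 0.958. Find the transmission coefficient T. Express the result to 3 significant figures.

T = 0.957

The wavenumbers are k₁ = √(2mE)/ℏ = 6.921 on the left and k₂ = √(2m(E − U₀))/ℏ = 4.549 on the right.
Matching ψ and ψ′ at x = 0 gives r = (k₁ − k₂)/(k₁ + k₂), so R = r² = 0.04277 and T = 1 − R = 0.9572.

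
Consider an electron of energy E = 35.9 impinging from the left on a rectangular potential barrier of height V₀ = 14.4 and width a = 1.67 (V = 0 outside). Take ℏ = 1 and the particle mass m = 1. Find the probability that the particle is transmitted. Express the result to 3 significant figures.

Above the barrier the interior wavenumber is k₂ = √(2m(E − V₀))/ℏ = 6.557, giving phase k₂a = 10.95.
T = [1 + V₀² sin²(k₂a) / (4E(E − V₀))]⁻¹ = 1/1.067 = 0.937.

T = 0.937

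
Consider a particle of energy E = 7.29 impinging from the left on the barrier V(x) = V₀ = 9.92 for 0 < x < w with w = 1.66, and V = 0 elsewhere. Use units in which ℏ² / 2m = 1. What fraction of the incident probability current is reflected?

R = 0.986

E < V₀: inside the barrier ψ ∝ e^{±κx} with κ = √(2m(V₀ − E))/ℏ = 1.622.
κw = 2.692, sinh(κw) = 7.347.
The exact tunnelling result is T⁻¹ = 1 + V₀² sinh²(κw) / [4E(V₀ − E)] = 70.27, so T = 0.0142.
R = 1 − T = 0.986.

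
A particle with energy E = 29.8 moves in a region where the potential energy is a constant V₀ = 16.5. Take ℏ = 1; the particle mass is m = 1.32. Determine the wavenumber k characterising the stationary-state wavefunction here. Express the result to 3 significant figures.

With E > V₀ the solution is oscillatory, ψ ∝ e^{±ikx} with k = √(2m(E − V₀))/ℏ.
k = √(2 × 1.32 × 13.3) = 5.926.

k = 5.93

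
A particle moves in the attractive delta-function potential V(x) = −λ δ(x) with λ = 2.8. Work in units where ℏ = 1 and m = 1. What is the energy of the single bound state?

E = -3.92

For x ≠ 0 the bound state is ψ ∝ e^{−κ|x|}; integrating the TISE across the delta gives the cusp condition 2κ = 2mλ/ℏ², so κ = 2.800.
Then E = −ℏ²κ²/(2m) = −mλ²/(2ℏ²) = -3.920.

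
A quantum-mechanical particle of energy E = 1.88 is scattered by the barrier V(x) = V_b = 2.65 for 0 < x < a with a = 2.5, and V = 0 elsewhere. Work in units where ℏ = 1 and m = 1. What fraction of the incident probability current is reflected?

Since E < V_b the interior solution is evanescent with decay constant κ = √(2m(V_b − E))/ℏ = 1.241.
κa = 3.102, sinh(κa) = 11.10.
The exact tunnelling result is T⁻¹ = 1 + V_b² sinh²(κa) / [4E(V_b − E)] = 150.5, so T = 0.00664.
R = 1 − T = 0.993.

R = 0.993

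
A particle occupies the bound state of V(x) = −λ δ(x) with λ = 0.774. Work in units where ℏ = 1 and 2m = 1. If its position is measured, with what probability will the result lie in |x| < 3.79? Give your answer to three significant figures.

P = 0.947

The normalised bound state is ψ = √κ e^{−κ|x|} with κ = mλ/ℏ² = 0.3870.
P(|x| < d) = ∫_{−d}^{d} κ e^{−2κ|x|} dx = 1 − e^{−2κd} = 1 − e^{−2.933} = 0.9468.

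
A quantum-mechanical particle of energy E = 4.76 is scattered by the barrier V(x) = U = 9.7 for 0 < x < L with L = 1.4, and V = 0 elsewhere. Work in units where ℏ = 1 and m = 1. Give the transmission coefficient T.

E < U: inside the barrier ψ ∝ e^{±κx} with κ = √(2m(U − E))/ℏ = 3.143.
κL = 4.401, sinh(κL) = 40.74.
The exact tunnelling result is T⁻¹ = 1 + U² sinh²(κL) / [4E(U − E)] = 1661, so T = 0.000602.

T = 0.000602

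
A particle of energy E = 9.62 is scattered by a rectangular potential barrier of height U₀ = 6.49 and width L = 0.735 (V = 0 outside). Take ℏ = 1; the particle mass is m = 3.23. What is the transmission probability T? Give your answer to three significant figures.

Above the barrier the interior wavenumber is k₂ = √(2m(E − U₀))/ℏ = 4.497, giving phase k₂L = 3.305.
T = [1 + U₀² sin²(k₂L) / (4E(E − U₀))]⁻¹ = 1/1.009 = 0.991.

T = 0.991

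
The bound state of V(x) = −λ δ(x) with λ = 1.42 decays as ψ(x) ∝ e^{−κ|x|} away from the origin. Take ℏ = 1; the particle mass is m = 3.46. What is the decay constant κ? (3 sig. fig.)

κ = 4.91

Integrate −(ℏ²/2m)ψ'' − λδ(x)ψ = Eψ from −ε to +ε: the ψ'' term gives ψ'(0⁺) − ψ'(0⁻) and the δ term gives −(2mλ/ℏ²)ψ(0).
With ψ ∝ e^{−κ|x|} this yields −2κ = −2mλ/ℏ², so κ = mλ/ℏ² = 4.913.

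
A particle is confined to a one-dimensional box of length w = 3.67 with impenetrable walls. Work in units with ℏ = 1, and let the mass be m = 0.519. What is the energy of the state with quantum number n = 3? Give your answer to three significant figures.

Requiring ψ(0) = ψ(w) = 0 quantises k = nπ/w, hence E_n = ℏ²k²/2m = n²π²ℏ²/(2mw²).
E_3 = 3² × π² / (2 × 0.519 × 3.67²) = 6.353.

E = 6.35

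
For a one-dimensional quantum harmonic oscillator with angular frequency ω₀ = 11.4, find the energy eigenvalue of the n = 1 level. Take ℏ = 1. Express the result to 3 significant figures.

E = 17.1

The oscillator eigenvalues are E_n = ℏω₀(n + ½), so E_1 = 11.4 × 1.5 = 17.10.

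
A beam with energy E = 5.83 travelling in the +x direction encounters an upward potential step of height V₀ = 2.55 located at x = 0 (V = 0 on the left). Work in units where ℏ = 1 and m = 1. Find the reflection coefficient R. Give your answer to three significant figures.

On each side the TISE gives plane waves with k = √(2m(E − V))/ℏ: k₁ = √(2·1·5.83) = 3.415, k₂ = √(2·1·3.28) = 2.561.
Matching ψ and ψ′ at x = 0 gives r = (k₁ − k₂)/(k₁ + k₂), so R = r² = 0.02039 and T = 1 − R = 0.9796.

R = 0.0204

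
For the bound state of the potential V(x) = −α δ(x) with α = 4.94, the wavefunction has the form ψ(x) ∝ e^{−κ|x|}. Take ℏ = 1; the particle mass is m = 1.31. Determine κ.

κ = 6.47

Integrate −(ℏ²/2m)ψ'' − αδ(x)ψ = Eψ from −ε to +ε: the ψ'' term gives ψ'(0⁺) − ψ'(0⁻) and the δ term gives −(2mα/ℏ²)ψ(0).
With ψ ∝ e^{−κ|x|} this yields −2κ = −2mα/ℏ², so κ = mα/ℏ² = 6.471.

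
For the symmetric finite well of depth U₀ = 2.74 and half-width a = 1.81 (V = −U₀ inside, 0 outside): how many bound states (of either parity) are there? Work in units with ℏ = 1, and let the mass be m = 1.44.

N = 4

The dimensionless depth is z₀ = a√(2mU₀)/ℏ = 1.81 × √(7.891) = 5.085.
A new bound state (alternating even/odd) appears each time z₀ passes a multiple of π/2, so N = ⌊2z₀/π⌋ + 1 = ⌊3.237⌋ + 1 = 4.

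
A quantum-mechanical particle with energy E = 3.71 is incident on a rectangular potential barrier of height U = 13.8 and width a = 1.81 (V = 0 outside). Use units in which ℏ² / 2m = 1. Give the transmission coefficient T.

Since E < U the interior solution is evanescent with decay constant κ = √(2m(U − E))/ℏ = 3.176.
κa = 5.749, sinh(κa) = 157.0.
Matching ψ, ψ′ at both faces gives T = [1 + U² sinh²(κa) / (4E(U − E))]⁻¹ = 1/31350 = 0.0000319.

T = 0.0000319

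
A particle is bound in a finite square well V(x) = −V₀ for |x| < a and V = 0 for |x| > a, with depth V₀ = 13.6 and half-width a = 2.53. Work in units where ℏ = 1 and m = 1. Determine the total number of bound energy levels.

The dimensionless depth is z₀ = a√(2mV₀)/ℏ = 2.53 × √(27.20) = 13.19.
The even/odd transcendental equations gain one root per π/2 in z₀, giving N = 1 + ⌊2z₀/π⌋ = 1 + ⌊8.400⌋ = 9.

N = 9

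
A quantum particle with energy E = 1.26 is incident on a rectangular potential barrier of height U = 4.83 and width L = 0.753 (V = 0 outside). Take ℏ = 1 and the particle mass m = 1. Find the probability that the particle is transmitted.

T = 0.0541

Since E < U the interior solution is evanescent with decay constant κ = √(2m(U − E))/ℏ = 2.672.
κL = 2.012, sinh(κL) = 3.673.
Matching ψ, ψ′ at both faces gives T = [1 + U² sinh²(κL) / (4E(U − E))]⁻¹ = 1/18.49 = 0.0541.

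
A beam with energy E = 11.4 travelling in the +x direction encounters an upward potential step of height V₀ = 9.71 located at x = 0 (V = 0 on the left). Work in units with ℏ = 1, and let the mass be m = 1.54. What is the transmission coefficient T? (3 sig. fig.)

T = 0.803

The wavenumbers are k₁ = √(2mE)/ℏ = 5.926 on the left and k₂ = √(2m(E − V₀))/ℏ = 2.281 on the right.
Continuity of ψ and ψ′ at the step yields the reflection amplitude r = (k₁ − k₂)/(k₁ + k₂) = 0.4440; thus R = |r|² = 0.1971, T = 0.8029.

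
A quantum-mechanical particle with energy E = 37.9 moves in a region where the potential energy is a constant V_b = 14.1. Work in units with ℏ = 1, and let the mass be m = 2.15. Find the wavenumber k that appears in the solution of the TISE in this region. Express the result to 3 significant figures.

k = 10.1

With E > V_b the solution is oscillatory, ψ ∝ e^{±ikx} with k = √(2m(E − V_b))/ℏ.
k = √(2 × 2.15 × 23.8) = 10.12.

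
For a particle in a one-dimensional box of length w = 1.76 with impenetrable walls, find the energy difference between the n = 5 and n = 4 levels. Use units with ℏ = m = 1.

ΔE = 14.3

E_n = n²π²ℏ²/(2mw²), so ΔE = (5² − 4²) π²ℏ²/(2mw²).
ΔE = 9 × π² / (2 × 1 × 1.76²) = 14.34.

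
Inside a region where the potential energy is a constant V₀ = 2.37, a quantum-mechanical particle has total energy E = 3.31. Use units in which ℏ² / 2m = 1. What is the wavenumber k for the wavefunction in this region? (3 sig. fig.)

With E > V₀ the solution is oscillatory, ψ ∝ e^{±ikx} with k = √(2m(E − V₀))/ℏ.
k = √(2 × 0.5 × 0.94) = 0.9695.

k = 0.970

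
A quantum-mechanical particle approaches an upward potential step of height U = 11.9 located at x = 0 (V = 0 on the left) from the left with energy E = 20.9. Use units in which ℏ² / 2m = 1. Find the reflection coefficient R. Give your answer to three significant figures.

On each side the TISE gives plane waves with k = √(2m(E − V))/ℏ: k₁ = √(2·½·20.9) = 4.572, k₂ = √(2·½·9) = 3.000.
Matching ψ and ψ′ at x = 0 gives r = (k₁ − k₂)/(k₁ + k₂), so R = r² = 0.04309 and T = 1 − R = 0.9569.

R = 0.0431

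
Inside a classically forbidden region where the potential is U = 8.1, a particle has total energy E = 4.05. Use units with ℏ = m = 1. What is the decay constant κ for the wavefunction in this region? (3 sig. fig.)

κ = 2.85

Since E < U the TISE in this region is ψ'' = κ²ψ with κ = √(2m(U − E))/ℏ.
κ = √(2 × 1 × 4.05) = 2.846.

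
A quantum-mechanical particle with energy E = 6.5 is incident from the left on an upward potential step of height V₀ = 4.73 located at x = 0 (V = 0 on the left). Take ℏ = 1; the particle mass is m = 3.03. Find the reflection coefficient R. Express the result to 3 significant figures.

R = 0.0987

The wavenumbers are k₁ = √(2mE)/ℏ = 6.276 on the left and k₂ = √(2m(E − V₀))/ℏ = 3.275 on the right.
Continuity of ψ and ψ′ at the step yields the reflection amplitude r = (k₁ − k₂)/(k₁ + k₂) = 0.3142; thus R = |r|² = 0.09873, T = 0.9013.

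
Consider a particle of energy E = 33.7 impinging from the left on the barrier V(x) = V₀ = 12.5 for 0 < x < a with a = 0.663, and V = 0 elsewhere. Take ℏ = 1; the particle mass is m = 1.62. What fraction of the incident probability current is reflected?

E > V₀: inside the barrier k₂ = √(2m(E − V₀))/ℏ = 8.288, k₂a = 5.495.
Matching at both interfaces gives T⁻¹ = 1 + V₀² sin²(k₂a) / [4E(E − V₀)] = 1.027, hence T = 0.973.
R = 1 − T = 0.0268.

R = 0.0268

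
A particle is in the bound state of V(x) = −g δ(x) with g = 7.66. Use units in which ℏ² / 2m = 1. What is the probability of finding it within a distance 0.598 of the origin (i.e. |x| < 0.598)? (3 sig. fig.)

The normalised bound state is ψ = √κ e^{−κ|x|} with κ = mg/ℏ² = 3.830.
P(|x| < d) = ∫_{−d}^{d} κ e^{−2κ|x|} dx = 1 − e^{−2κd} = 1 − e^{−4.581} = 0.9898.

P = 0.990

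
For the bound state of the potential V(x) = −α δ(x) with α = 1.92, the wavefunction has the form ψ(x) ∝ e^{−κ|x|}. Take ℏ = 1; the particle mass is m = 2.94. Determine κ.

Integrating the TISE across x = 0 gives the cusp condition ψ'(0⁺) − ψ'(0⁻) = −(2mα/ℏ²)ψ(0).
With ψ ∝ e^{−κ|x|} this yields −2κ = −2mα/ℏ², so κ = mα/ℏ² = 5.645.

κ = 5.64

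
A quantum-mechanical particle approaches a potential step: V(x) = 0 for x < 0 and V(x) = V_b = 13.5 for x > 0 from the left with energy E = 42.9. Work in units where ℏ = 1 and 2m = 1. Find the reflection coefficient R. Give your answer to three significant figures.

R = 0.00887

On each side the TISE gives plane waves with k = √(2m(E − V))/ℏ: k₁ = √(2·½·42.9) = 6.550, k₂ = √(2·½·29.4) = 5.422.
Matching ψ and ψ′ at x = 0 gives r = (k₁ − k₂)/(k₁ + k₂), so R = r² = 0.008872 and T = 1 − R = 0.9911.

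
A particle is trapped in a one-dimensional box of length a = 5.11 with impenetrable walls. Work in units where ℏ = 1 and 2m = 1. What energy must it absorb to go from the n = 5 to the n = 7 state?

ΔE = 9.07

E_n = n²π²ℏ²/(2ma²), so ΔE = (7² − 5²) π²ℏ²/(2ma²).
ΔE = 24 × π² / (2 × 0.5 × 5.11²) = 9.071.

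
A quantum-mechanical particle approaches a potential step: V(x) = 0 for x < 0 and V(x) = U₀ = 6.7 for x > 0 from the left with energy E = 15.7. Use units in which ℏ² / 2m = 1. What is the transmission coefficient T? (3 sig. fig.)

On each side the TISE gives plane waves with k = √(2m(E − V))/ℏ: k₁ = √(2·½·15.7) = 3.962, k₂ = √(2·½·9) = 3.000.
Continuity of ψ and ψ′ at the step yields the reflection amplitude r = (k₁ − k₂)/(k₁ + k₂) = 0.1382; thus R = |r|² = 0.01910, T = 0.9809.

T = 0.981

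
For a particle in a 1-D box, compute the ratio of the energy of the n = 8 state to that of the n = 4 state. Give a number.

Since E_n ∝ n², the ratio is (8/4)² = 4.

4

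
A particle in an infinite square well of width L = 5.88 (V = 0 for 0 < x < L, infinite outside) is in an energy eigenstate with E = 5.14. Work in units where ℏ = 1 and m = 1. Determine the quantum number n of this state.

n = 6

From E_n = n²π²ℏ²/(2mL²) invert to n = √(2mL²E)/(πℏ).
n = (5.88/π) × √(2 × 1 × 5.14) = 6.001 → n = 6.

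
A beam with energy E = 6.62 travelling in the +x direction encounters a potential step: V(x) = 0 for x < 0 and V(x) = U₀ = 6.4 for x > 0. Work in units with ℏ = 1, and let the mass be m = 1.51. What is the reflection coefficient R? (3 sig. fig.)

On each side the TISE gives plane waves with k = √(2m(E − V))/ℏ: k₁ = √(2·1.51·6.62) = 4.471, k₂ = √(2·1.51·0.22) = 0.8151.
Continuity of ψ and ψ′ at the step yields the reflection amplitude r = (k₁ − k₂)/(k₁ + k₂) = 0.6916; thus R = |r|² = 0.4783, T = 0.5217.

R = 0.478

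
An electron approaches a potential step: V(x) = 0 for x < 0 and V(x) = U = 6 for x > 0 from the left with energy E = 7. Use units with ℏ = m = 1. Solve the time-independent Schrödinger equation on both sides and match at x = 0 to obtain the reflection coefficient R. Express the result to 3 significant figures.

R = 0.204

On each side the TISE gives plane waves with k = √(2m(E − V))/ℏ: k₁ = √(2·1·7) = 3.742, k₂ = √(2·1·1) = 1.414.
Matching ψ and ψ′ at x = 0 gives r = (k₁ − k₂)/(k₁ + k₂), so R = r² = 0.2038 and T = 1 − R = 0.7962.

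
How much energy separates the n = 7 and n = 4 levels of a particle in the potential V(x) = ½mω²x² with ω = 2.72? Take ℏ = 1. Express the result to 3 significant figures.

E_n = ℏω(n + ½), so ΔE = (7 − 4) ℏω = 3 × 2.72 = 8.160.

ΔE = 8.16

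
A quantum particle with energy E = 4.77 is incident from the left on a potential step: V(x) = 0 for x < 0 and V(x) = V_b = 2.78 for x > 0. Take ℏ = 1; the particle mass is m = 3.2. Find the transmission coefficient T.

On each side the TISE gives plane waves with k = √(2m(E − V))/ℏ: k₁ = √(2·3.2·4.77) = 5.525, k₂ = √(2·3.2·1.99) = 3.569.
Matching ψ and ψ′ at x = 0 gives r = (k₁ − k₂)/(k₁ + k₂), so R = r² = 0.04628 and T = 1 − R = 0.9537.

T = 0.954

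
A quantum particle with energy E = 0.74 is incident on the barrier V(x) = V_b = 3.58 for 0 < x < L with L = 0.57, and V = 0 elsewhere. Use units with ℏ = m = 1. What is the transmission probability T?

T = 0.166

E < V_b: inside the barrier ψ ∝ e^{±κx} with κ = √(2m(V_b − E))/ℏ = 2.383.
κL = 1.358, sinh(κL) = 1.817.
Matching ψ, ψ′ at both faces gives T = [1 + V_b² sinh²(κL) / (4E(V_b − E))]⁻¹ = 1/6.031 = 0.166.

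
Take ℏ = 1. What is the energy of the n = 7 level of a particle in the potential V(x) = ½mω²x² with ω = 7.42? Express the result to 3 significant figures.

Using E_n = (n + ½)ℏω: E_7 = 7.5 × 7.42 = 55.65.

E = 55.7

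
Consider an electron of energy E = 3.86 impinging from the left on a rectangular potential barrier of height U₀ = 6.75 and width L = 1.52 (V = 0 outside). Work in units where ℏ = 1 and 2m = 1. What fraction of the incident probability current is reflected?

E < U₀: inside the barrier ψ ∝ e^{±κx} with κ = √(2m(U₀ − E))/ℏ = 1.700.
κL = 2.584, sinh(κL) = 6.587.
The exact tunnelling result is T⁻¹ = 1 + U₀² sinh²(κL) / [4E(U₀ − E)] = 45.31, so T = 0.0221.
R = 1 − T = 0.978.

R = 0.978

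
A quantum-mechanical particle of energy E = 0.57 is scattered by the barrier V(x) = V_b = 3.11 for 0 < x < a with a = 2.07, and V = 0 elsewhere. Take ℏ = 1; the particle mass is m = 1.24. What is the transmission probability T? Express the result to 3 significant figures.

T = 0.0000736

E < V_b: inside the barrier ψ ∝ e^{±κx} with κ = √(2m(V_b − E))/ℏ = 2.510.
κa = 5.195, sinh(κa) = 90.21.
The exact tunnelling result is T⁻¹ = 1 + V_b² sinh²(κa) / [4E(V_b − E)] = 13590, so T = 0.0000736.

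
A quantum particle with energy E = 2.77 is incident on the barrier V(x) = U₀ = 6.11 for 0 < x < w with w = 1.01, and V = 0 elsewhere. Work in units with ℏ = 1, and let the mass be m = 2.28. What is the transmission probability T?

T = 0.00149

Since E < U₀ the interior solution is evanescent with decay constant κ = √(2m(U₀ − E))/ℏ = 3.903.
κw = 3.942, sinh(κw) = 25.74.
The exact tunnelling result is T⁻¹ = 1 + U₀² sinh²(κw) / [4E(U₀ − E)] = 669.5, so T = 0.00149.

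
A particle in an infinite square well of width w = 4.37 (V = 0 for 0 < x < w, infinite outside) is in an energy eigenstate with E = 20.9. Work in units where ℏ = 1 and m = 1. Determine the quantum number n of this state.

From E_n = n²π²ℏ²/(2mw²) invert to n = √(2mw²E)/(πℏ).
n = (4.37/π) × √(2 × 1 × 20.9) = 8.993 → n = 9.

n = 9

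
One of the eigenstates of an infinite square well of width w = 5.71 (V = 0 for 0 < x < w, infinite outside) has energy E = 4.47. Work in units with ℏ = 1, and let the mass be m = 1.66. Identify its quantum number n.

n = 7

For an infinite well E_n = n²π²ℏ²/(2mw²), so n = (w/πℏ)√(2mE).
n = (5.71/π) × √(2 × 1.66 × 4.47) = 7.002 → n = 7.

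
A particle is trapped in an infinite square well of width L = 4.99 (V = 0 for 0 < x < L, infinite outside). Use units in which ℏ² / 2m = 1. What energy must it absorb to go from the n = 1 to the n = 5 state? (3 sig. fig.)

ΔE = 9.51

E_n = n²π²ℏ²/(2mL²), so ΔE = (5² − 1²) π²ℏ²/(2mL²).
ΔE = 24 × π² / (2 × 0.5 × 4.99²) = 9.513.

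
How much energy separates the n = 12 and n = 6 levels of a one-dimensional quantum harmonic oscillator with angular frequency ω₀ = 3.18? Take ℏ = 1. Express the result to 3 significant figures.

E_n = ℏω₀(n + ½), so ΔE = (12 − 6) ℏω₀ = 6 × 3.18 = 19.08.

ΔE = 19.1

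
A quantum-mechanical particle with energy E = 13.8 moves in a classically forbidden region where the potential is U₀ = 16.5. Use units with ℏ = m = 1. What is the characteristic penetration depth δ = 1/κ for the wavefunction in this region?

Since E < U₀ the TISE in this region is ψ'' = κ²ψ with κ = √(2m(U₀ − E))/ℏ.
κ = √(2 × 1 × 2.7) = 2.324. The penetration depth is δ = 1/κ = 0.430.

δ = 0.430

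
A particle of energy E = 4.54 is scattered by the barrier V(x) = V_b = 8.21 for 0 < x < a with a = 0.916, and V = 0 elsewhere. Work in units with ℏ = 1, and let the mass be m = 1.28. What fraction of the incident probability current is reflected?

R = 0.986

E < V_b: inside the barrier ψ ∝ e^{±κx} with κ = √(2m(V_b − E))/ℏ = 3.065.
κa = 2.808, sinh(κa) = 8.256.
The exact tunnelling result is T⁻¹ = 1 + V_b² sinh²(κa) / [4E(V_b − E)] = 69.93, so T = 0.0143.
R = 1 − T = 0.986.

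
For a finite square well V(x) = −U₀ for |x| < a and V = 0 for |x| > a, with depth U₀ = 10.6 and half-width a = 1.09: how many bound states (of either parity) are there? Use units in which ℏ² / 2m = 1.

Define the well-strength parameter z₀ = (a/ℏ)√(2mU₀) = 1.09 × √(2·0.5·10.6) = 3.549.
The even/odd transcendental equations gain one root per π/2 in z₀, giving N = 1 + ⌊2z₀/π⌋ = 1 + ⌊2.259⌋ = 3.

N = 3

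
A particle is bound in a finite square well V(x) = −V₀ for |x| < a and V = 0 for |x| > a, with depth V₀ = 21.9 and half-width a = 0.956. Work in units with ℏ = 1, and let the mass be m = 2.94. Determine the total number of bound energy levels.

Define the well-strength parameter z₀ = (a/ℏ)√(2mV₀) = 0.956 × √(2·2.94·21.9) = 10.85.
The even/odd transcendental equations gain one root per π/2 in z₀, giving N = 1 + ⌊2z₀/π⌋ = 1 + ⌊6.906⌋ = 7.

N = 7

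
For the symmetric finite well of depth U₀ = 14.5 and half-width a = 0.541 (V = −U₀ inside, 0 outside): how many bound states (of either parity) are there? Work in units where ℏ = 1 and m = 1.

N = 2

Define the well-strength parameter z₀ = (a/ℏ)√(2mU₀) = 0.541 × √(2·1·14.5) = 2.913.
A new bound state (alternating even/odd) appears each time z₀ passes a multiple of π/2, so N = ⌊2z₀/π⌋ + 1 = ⌊1.855⌋ + 1 = 2.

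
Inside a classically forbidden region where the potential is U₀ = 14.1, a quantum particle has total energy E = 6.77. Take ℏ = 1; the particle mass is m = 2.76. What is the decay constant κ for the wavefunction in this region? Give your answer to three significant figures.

κ = 6.36

Since E < U₀ the TISE in this region is ψ'' = κ²ψ with κ = √(2m(U₀ − E))/ℏ.
κ = √(2 × 2.76 × 7.33) = 6.361.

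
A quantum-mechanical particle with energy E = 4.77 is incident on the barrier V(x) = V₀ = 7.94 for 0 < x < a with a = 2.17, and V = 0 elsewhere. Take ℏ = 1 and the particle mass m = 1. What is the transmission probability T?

Since E < V₀ the interior solution is evanescent with decay constant κ = √(2m(V₀ − E))/ℏ = 2.518.
κa = 5.464, sinh(κa) = 118.0.
Matching ψ, ψ′ at both faces gives T = [1 + V₀² sinh²(κa) / (4E(V₀ − E))]⁻¹ = 1/14520 = 0.0000689.

T = 0.0000689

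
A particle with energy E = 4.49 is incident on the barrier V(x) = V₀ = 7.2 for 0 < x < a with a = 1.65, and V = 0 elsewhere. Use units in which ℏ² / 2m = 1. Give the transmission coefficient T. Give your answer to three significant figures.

Since E < V₀ the interior solution is evanescent with decay constant κ = √(2m(V₀ − E))/ℏ = 1.646.
κa = 2.716, sinh(κa) = 7.529.
Matching ψ, ψ′ at both faces gives T = [1 + V₀² sinh²(κa) / (4E(V₀ − E))]⁻¹ = 1/61.37 = 0.0163.

T = 0.0163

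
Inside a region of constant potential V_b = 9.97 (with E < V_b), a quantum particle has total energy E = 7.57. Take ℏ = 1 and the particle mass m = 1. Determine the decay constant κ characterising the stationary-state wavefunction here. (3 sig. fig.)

κ = 2.19

Since E < V_b the TISE in this region is ψ'' = κ²ψ with κ = √(2m(V_b − E))/ℏ.
κ = √(2 × 1 × 2.4) = 2.191.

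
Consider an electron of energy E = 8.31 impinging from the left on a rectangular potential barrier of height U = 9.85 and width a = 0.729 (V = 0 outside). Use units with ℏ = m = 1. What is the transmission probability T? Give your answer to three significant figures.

T = 0.161

Since E < U the interior solution is evanescent with decay constant κ = √(2m(U − E))/ℏ = 1.755.
κa = 1.279, sinh(κa) = 1.658.
The exact tunnelling result is T⁻¹ = 1 + U² sinh²(κa) / [4E(U − E)] = 6.211, so T = 0.161.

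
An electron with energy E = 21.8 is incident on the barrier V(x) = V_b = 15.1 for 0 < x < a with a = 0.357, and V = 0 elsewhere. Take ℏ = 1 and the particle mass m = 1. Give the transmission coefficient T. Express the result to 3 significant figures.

T = 0.733

E > V_b: inside the barrier k₂ = √(2m(E − V_b))/ℏ = 3.661, k₂a = 1.307.
T = [1 + V_b² sin²(k₂a) / (4E(E − V_b))]⁻¹ = 1/1.364 = 0.733.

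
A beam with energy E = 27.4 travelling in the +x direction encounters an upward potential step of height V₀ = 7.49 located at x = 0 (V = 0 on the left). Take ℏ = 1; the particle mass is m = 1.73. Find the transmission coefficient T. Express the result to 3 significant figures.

On each side the TISE gives plane waves with k = √(2m(E − V))/ℏ: k₁ = √(2·1.73·27.4) = 9.737, k₂ = √(2·1.73·19.91) = 8.300.
Continuity of ψ and ψ′ at the step yields the reflection amplitude r = (k₁ − k₂)/(k₁ + k₂) = 0.07966; thus R = |r|² = 0.006346, T = 0.9937.

T = 0.994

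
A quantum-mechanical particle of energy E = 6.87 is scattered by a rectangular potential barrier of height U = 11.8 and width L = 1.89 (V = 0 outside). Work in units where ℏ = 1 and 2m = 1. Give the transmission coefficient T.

T = 0.000881

E < U: inside the barrier ψ ∝ e^{±κx} with κ = √(2m(U − E))/ℏ = 2.220.
κL = 4.196, sinh(κL) = 33.22.
Matching ψ, ψ′ at both faces gives T = [1 + U² sinh²(κL) / (4E(U − E))]⁻¹ = 1/1135 = 0.000881.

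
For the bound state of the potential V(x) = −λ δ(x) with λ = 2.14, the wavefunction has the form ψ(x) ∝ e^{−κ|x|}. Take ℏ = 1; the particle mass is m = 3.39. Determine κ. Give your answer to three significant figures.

κ = 7.25

Integrate −(ℏ²/2m)ψ'' − λδ(x)ψ = Eψ from −ε to +ε: the ψ'' term gives ψ'(0⁺) − ψ'(0⁻) and the δ term gives −(2mλ/ℏ²)ψ(0).
With ψ ∝ e^{−κ|x|} this yields −2κ = −2mλ/ℏ², so κ = mλ/ℏ² = 7.255.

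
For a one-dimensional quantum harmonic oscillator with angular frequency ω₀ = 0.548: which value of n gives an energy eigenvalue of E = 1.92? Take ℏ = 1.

n = 3

Invert E_n = (n + ½)ℏω₀: n = E/ℏω₀ − ½ = 3.004, so n = 3.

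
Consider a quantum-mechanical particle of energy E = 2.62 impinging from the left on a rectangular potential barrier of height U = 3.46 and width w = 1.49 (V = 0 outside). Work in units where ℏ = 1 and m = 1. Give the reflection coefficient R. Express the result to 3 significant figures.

Since E < U the interior solution is evanescent with decay constant κ = √(2m(U − E))/ℏ = 1.296.
κw = 1.931, sinh(κw) = 3.377.
Matching ψ, ψ′ at both faces gives T = [1 + U² sinh²(κw) / (4E(U − E))]⁻¹ = 1/16.51 = 0.0606.
R = 1 − T = 0.939.

R = 0.939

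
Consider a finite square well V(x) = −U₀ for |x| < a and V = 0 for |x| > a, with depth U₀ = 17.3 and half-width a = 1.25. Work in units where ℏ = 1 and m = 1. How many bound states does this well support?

N = 5

Define the well-strength parameter z₀ = (a/ℏ)√(2mU₀) = 1.25 × √(2·1·17.3) = 7.353.
A new bound state (alternating even/odd) appears each time z₀ passes a multiple of π/2, so N = ⌊2z₀/π⌋ + 1 = ⌊4.681⌋ + 1 = 5.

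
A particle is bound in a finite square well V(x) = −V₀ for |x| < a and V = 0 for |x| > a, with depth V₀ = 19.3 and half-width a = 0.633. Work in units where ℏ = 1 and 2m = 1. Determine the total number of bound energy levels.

N = 2

The dimensionless depth is z₀ = a√(2mV₀)/ℏ = 0.633 × √(19.30) = 2.781.
The even/odd transcendental equations gain one root per π/2 in z₀, giving N = 1 + ⌊2z₀/π⌋ = 1 + ⌊1.770⌋ = 2.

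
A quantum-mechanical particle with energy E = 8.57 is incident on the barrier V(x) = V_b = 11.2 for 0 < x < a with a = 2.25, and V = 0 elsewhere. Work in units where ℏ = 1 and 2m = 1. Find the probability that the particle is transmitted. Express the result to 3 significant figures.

T = 0.00195

E < V_b: inside the barrier ψ ∝ e^{±κx} with κ = √(2m(V_b − E))/ℏ = 1.622.
κa = 3.649, sinh(κa) = 19.20.
The exact tunnelling result is T⁻¹ = 1 + V_b² sinh²(κa) / [4E(V_b − E)] = 514.1, so T = 0.00195.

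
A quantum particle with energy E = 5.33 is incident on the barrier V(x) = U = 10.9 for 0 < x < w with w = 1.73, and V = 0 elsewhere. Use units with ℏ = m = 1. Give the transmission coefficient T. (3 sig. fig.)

E < U: inside the barrier ψ ∝ e^{±κx} with κ = √(2m(U − E))/ℏ = 3.338.
κw = 5.774, sinh(κw) = 160.9.
The exact tunnelling result is T⁻¹ = 1 + U² sinh²(κw) / [4E(U − E)] = 25910, so T = 0.0000386.

T = 0.0000386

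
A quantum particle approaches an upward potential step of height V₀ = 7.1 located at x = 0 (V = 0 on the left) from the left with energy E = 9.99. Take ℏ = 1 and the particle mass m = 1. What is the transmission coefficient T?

On each side the TISE gives plane waves with k = √(2m(E − V))/ℏ: k₁ = √(2·1·9.99) = 4.470, k₂ = √(2·1·2.89) = 2.404.
Continuity of ψ and ψ′ at the step yields the reflection amplitude r = (k₁ − k₂)/(k₁ + k₂) = 0.3005; thus R = |r|² = 0.09031, T = 0.9097.

T = 0.910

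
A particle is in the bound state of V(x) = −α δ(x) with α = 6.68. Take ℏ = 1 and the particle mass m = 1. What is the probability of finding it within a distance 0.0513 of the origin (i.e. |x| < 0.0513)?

P = 0.496

The normalised bound state is ψ = √κ e^{−κ|x|} with κ = mα/ℏ² = 6.680.
P(|x| < d) = ∫_{−d}^{d} κ e^{−2κ|x|} dx = 1 − e^{−2κd} = 1 − e^{−0.6854} = 0.4961.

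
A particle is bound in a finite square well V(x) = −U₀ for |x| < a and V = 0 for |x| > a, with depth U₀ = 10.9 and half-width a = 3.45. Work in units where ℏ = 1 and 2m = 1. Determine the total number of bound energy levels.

N = 8

The dimensionless depth is z₀ = a√(2mU₀)/ℏ = 3.45 × √(10.90) = 11.39.
The even/odd transcendental equations gain one root per π/2 in z₀, giving N = 1 + ⌊2z₀/π⌋ = 1 + ⌊7.251⌋ = 8.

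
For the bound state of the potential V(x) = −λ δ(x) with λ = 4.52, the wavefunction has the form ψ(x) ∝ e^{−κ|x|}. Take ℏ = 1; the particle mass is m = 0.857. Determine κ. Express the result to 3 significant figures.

Integrating the TISE across x = 0 gives the cusp condition ψ'(0⁺) − ψ'(0⁻) = −(2mλ/ℏ²)ψ(0).
With ψ ∝ e^{−κ|x|} this yields −2κ = −2mλ/ℏ², so κ = mλ/ℏ² = 3.874.

κ = 3.87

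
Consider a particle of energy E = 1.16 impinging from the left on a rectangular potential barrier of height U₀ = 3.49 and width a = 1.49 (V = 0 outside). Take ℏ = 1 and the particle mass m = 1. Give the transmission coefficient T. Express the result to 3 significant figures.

T = 0.00569

E < U₀: inside the barrier ψ ∝ e^{±κx} with κ = √(2m(U₀ − E))/ℏ = 2.159.
κa = 3.216, sinh(κa) = 12.45.
The exact tunnelling result is T⁻¹ = 1 + U₀² sinh²(κa) / [4E(U₀ − E)] = 175.6, so T = 0.00569.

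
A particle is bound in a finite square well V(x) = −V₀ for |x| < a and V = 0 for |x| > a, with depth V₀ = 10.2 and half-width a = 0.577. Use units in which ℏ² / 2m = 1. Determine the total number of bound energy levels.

N = 2

Define the well-strength parameter z₀ = (a/ℏ)√(2mV₀) = 0.577 × √(2·0.5·10.2) = 1.843.
The even/odd transcendental equations gain one root per π/2 in z₀, giving N = 1 + ⌊2z₀/π⌋ = 1 + ⌊1.173⌋ = 2.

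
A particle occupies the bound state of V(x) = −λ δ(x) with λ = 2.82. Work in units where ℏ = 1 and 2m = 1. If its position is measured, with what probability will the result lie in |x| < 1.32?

The normalised bound state is ψ = √κ e^{−κ|x|} with κ = mλ/ℏ² = 1.410.
P(|x| < d) = ∫_{−d}^{d} κ e^{−2κ|x|} dx = 1 − e^{−2κd} = 1 − e^{−3.722} = 0.9758.

P = 0.976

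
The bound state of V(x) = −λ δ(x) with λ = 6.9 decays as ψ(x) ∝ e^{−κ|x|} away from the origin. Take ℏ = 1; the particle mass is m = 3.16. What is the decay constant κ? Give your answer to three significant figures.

κ = 21.8

Integrate −(ℏ²/2m)ψ'' − λδ(x)ψ = Eψ from −ε to +ε: the ψ'' term gives ψ'(0⁺) − ψ'(0⁻) and the δ term gives −(2mλ/ℏ²)ψ(0).
With ψ ∝ e^{−κ|x|} this yields −2κ = −2mλ/ℏ², so κ = mλ/ℏ² = 21.80.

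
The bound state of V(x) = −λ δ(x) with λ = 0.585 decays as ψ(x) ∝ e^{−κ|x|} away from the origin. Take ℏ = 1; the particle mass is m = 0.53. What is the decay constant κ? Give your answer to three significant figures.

Integrating the TISE across x = 0 gives the cusp condition ψ'(0⁺) − ψ'(0⁻) = −(2mλ/ℏ²)ψ(0).
With ψ ∝ e^{−κ|x|} this yields −2κ = −2mλ/ℏ², so κ = mλ/ℏ² = 0.3101.

κ = 0.310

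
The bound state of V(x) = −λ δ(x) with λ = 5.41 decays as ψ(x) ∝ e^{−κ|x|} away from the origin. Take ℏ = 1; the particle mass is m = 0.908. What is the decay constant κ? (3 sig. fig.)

κ = 4.91

Integrate −(ℏ²/2m)ψ'' − λδ(x)ψ = Eψ from −ε to +ε: the ψ'' term gives ψ'(0⁺) − ψ'(0⁻) and the δ term gives −(2mλ/ℏ²)ψ(0).
With ψ ∝ e^{−κ|x|} this yields −2κ = −2mλ/ℏ², so κ = mλ/ℏ² = 4.912.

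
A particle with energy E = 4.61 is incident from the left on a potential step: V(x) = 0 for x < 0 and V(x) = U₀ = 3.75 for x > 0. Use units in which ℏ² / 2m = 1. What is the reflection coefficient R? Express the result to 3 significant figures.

The wavenumbers are k₁ = √(2mE)/ℏ = 2.147 on the left and k₂ = √(2m(E − U₀))/ℏ = 0.9274 on the right.
Matching ψ and ψ′ at x = 0 gives r = (k₁ − k₂)/(k₁ + k₂), so R = r² = 0.1574 and T = 1 − R = 0.8426.

R = 0.157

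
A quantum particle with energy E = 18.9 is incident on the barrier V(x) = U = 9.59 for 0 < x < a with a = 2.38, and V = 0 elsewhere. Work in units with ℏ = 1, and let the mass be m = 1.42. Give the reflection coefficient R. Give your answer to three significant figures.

R = 0.0134

E > U: inside the barrier k₂ = √(2m(E − U))/ℏ = 5.142, k₂a = 12.24.
T = [1 + U² sin²(k₂a) / (4E(E − U))]⁻¹ = 1/1.014 = 0.987.
R = 1 − T = 0.0134.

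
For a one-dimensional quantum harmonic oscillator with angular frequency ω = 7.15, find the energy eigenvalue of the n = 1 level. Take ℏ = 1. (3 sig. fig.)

Using E_n = (n + ½)ℏω: E_1 = 1.5 × 7.15 = 10.73.

E = 10.7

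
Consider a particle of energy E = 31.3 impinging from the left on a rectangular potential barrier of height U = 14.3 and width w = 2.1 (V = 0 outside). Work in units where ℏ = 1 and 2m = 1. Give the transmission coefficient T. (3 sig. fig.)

Above the barrier the interior wavenumber is k₂ = √(2m(E − U))/ℏ = 4.123, giving phase k₂w = 8.659.
T = [1 + U² sin²(k₂w) / (4E(E − U))]⁻¹ = 1/1.046 = 0.956.

T = 0.956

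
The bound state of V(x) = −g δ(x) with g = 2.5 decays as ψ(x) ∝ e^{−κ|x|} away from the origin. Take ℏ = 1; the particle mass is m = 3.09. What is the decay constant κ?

κ = 7.73

Integrate −(ℏ²/2m)ψ'' − gδ(x)ψ = Eψ from −ε to +ε: the ψ'' term gives ψ'(0⁺) − ψ'(0⁻) and the δ term gives −(2mg/ℏ²)ψ(0).
With ψ ∝ e^{−κ|x|} this yields −2κ = −2mg/ℏ², so κ = mg/ℏ² = 7.725.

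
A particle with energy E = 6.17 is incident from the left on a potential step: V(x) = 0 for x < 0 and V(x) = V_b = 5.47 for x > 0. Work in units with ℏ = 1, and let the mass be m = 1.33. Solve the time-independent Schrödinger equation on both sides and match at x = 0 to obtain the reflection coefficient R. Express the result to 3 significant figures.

R = 0.246

On each side the TISE gives plane waves with k = √(2m(E − V))/ℏ: k₁ = √(2·1.33·6.17) = 4.051, k₂ = √(2·1.33·0.7) = 1.365.
Matching ψ and ψ′ at x = 0 gives r = (k₁ − k₂)/(k₁ + k₂), so R = r² = 0.2461 and T = 1 − R = 0.7539.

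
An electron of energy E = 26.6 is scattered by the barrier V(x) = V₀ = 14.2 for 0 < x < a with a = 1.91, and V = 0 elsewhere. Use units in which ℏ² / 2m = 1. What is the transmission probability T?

E > V₀: inside the barrier k₂ = √(2m(E − V₀))/ℏ = 3.521, k₂a = 6.726.
T = [1 + V₀² sin²(k₂a) / (4E(E − V₀))]⁻¹ = 1/1.028 = 0.973.

T = 0.973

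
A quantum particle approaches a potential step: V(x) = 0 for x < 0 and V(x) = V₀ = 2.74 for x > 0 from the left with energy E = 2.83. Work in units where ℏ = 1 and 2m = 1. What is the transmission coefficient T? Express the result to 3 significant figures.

The wavenumbers are k₁ = √(2mE)/ℏ = 1.682 on the left and k₂ = √(2m(E − V₀))/ℏ = 0.3000 on the right.
Matching ψ and ψ′ at x = 0 gives r = (k₁ − k₂)/(k₁ + k₂), so R = r² = 0.4862 and T = 1 − R = 0.5138.

T = 0.514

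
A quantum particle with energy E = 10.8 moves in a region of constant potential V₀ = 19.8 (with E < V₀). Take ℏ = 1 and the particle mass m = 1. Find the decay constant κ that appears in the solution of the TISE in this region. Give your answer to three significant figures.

Since E < V₀ the TISE in this region is ψ'' = κ²ψ with κ = √(2m(V₀ − E))/ℏ.
κ = √(2 × 1 × 9) = 4.243.

κ = 4.24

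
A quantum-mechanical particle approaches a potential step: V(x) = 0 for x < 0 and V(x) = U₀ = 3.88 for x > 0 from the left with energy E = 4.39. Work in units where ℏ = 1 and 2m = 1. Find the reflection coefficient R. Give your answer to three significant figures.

R = 0.242

The wavenumbers are k₁ = √(2mE)/ℏ = 2.095 on the left and k₂ = √(2m(E − U₀))/ℏ = 0.7141 on the right.
Matching ψ and ψ′ at x = 0 gives r = (k₁ − k₂)/(k₁ + k₂), so R = r² = 0.2417 and T = 1 − R = 0.7583.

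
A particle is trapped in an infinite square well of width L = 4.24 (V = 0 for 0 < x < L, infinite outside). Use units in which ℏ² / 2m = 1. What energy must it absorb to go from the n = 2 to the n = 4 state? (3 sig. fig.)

E_n = n²π²ℏ²/(2mL²), so ΔE = (4² − 2²) π²ℏ²/(2mL²).
ΔE = 12 × π² / (2 × 0.5 × 4.24²) = 6.588.

ΔE = 6.59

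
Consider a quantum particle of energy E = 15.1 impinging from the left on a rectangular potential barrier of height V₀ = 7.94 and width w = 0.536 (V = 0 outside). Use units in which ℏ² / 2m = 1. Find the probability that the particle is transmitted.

T = 0.875

Above the barrier the interior wavenumber is k₂ = √(2m(E − V₀))/ℏ = 2.676, giving phase k₂w = 1.434.
Matching at both interfaces gives T⁻¹ = 1 + V₀² sin²(k₂w) / [4E(E − V₀)] = 1.143, hence T = 0.875.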